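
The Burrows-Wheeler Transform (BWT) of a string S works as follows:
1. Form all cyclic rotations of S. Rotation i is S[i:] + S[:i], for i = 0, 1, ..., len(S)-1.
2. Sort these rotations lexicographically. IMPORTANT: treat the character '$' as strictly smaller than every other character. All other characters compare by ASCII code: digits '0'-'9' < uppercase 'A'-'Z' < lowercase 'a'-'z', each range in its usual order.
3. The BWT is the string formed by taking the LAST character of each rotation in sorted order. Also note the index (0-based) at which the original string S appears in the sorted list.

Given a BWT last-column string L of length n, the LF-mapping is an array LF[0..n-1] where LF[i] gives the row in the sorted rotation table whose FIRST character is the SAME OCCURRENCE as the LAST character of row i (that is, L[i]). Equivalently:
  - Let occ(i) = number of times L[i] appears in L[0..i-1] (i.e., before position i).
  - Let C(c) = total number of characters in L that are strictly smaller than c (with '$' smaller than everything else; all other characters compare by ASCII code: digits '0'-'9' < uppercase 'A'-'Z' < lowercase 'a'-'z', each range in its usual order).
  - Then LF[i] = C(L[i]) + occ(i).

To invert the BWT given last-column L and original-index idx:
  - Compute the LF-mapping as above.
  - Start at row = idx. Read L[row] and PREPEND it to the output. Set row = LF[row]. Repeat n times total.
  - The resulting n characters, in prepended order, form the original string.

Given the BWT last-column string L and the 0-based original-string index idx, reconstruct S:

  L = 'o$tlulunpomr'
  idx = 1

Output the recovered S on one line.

Answer: lmunpruotlo$

Derivation:
LF mapping: 5 0 9 1 10 2 11 4 7 6 3 8
Walk LF starting at row 1, prepending L[row]:
  step 1: row=1, L[1]='$', prepend. Next row=LF[1]=0
  step 2: row=0, L[0]='o', prepend. Next row=LF[0]=5
  step 3: row=5, L[5]='l', prepend. Next row=LF[5]=2
  step 4: row=2, L[2]='t', prepend. Next row=LF[2]=9
  step 5: row=9, L[9]='o', prepend. Next row=LF[9]=6
  step 6: row=6, L[6]='u', prepend. Next row=LF[6]=11
  step 7: row=11, L[11]='r', prepend. Next row=LF[11]=8
  step 8: row=8, L[8]='p', prepend. Next row=LF[8]=7
  step 9: row=7, L[7]='n', prepend. Next row=LF[7]=4
  step 10: row=4, L[4]='u', prepend. Next row=LF[4]=10
  step 11: row=10, L[10]='m', prepend. Next row=LF[10]=3
  step 12: row=3, L[3]='l', prepend. Next row=LF[3]=1
Reversed output: lmunpruotlo$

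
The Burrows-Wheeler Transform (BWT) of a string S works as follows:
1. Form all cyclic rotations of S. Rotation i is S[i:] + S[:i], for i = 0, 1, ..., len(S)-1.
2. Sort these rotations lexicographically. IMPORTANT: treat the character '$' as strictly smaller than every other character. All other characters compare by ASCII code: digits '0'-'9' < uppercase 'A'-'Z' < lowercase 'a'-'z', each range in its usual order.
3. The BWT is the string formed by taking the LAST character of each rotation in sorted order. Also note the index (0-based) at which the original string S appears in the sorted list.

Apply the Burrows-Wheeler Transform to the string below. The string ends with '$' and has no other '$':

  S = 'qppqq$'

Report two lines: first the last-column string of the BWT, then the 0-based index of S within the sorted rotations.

All 6 rotations (rotation i = S[i:]+S[:i]):
  rot[0] = qppqq$
  rot[1] = ppqq$q
  rot[2] = pqq$qp
  rot[3] = qq$qpp
  rot[4] = q$qppq
  rot[5] = $qppqq
Sorted (with $ < everything):
  sorted[0] = $qppqq  (last char: 'q')
  sorted[1] = ppqq$q  (last char: 'q')
  sorted[2] = pqq$qp  (last char: 'p')
  sorted[3] = q$qppq  (last char: 'q')
  sorted[4] = qppqq$  (last char: '$')
  sorted[5] = qq$qpp  (last char: 'p')
Last column: qqpq$p
Original string S is at sorted index 4

Answer: qqpq$p
4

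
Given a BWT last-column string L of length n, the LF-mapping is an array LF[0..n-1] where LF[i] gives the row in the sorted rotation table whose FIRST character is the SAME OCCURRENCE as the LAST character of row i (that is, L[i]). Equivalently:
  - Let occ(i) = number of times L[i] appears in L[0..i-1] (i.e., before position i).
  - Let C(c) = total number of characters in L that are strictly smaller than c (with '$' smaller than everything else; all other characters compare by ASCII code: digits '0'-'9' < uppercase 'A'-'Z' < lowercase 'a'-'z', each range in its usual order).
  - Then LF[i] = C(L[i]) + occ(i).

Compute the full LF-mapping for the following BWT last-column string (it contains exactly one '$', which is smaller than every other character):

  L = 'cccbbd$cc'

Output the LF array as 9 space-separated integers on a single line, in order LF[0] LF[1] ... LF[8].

Char counts: '$':1, 'b':2, 'c':5, 'd':1
C (first-col start): C('$')=0, C('b')=1, C('c')=3, C('d')=8
L[0]='c': occ=0, LF[0]=C('c')+0=3+0=3
L[1]='c': occ=1, LF[1]=C('c')+1=3+1=4
L[2]='c': occ=2, LF[2]=C('c')+2=3+2=5
L[3]='b': occ=0, LF[3]=C('b')+0=1+0=1
L[4]='b': occ=1, LF[4]=C('b')+1=1+1=2
L[5]='d': occ=0, LF[5]=C('d')+0=8+0=8
L[6]='$': occ=0, LF[6]=C('$')+0=0+0=0
L[7]='c': occ=3, LF[7]=C('c')+3=3+3=6
L[8]='c': occ=4, LF[8]=C('c')+4=3+4=7

Answer: 3 4 5 1 2 8 0 6 7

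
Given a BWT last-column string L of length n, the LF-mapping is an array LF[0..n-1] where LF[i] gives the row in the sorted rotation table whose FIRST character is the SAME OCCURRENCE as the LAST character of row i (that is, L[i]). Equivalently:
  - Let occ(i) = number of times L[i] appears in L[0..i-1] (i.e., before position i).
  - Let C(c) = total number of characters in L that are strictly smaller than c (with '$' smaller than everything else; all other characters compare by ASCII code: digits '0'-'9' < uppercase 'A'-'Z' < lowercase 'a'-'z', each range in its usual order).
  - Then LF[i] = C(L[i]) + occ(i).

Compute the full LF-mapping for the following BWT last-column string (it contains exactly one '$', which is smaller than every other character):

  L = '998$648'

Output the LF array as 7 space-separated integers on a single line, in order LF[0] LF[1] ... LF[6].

Char counts: '$':1, '4':1, '6':1, '8':2, '9':2
C (first-col start): C('$')=0, C('4')=1, C('6')=2, C('8')=3, C('9')=5
L[0]='9': occ=0, LF[0]=C('9')+0=5+0=5
L[1]='9': occ=1, LF[1]=C('9')+1=5+1=6
L[2]='8': occ=0, LF[2]=C('8')+0=3+0=3
L[3]='$': occ=0, LF[3]=C('$')+0=0+0=0
L[4]='6': occ=0, LF[4]=C('6')+0=2+0=2
L[5]='4': occ=0, LF[5]=C('4')+0=1+0=1
L[6]='8': occ=1, LF[6]=C('8')+1=3+1=4

Answer: 5 6 3 0 2 1 4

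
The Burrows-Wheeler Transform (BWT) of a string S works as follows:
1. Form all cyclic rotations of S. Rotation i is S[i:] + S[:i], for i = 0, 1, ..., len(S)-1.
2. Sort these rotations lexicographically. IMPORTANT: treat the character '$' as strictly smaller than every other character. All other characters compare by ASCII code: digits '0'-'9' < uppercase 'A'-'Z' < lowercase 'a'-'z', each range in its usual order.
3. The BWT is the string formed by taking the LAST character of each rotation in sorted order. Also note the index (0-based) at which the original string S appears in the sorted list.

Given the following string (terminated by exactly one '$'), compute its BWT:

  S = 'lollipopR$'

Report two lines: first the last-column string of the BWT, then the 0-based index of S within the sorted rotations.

Answer: Rpllo$lpoi
5

Derivation:
All 10 rotations (rotation i = S[i:]+S[:i]):
  rot[0] = lollipopR$
  rot[1] = ollipopR$l
  rot[2] = llipopR$lo
  rot[3] = lipopR$lol
  rot[4] = ipopR$loll
  rot[5] = popR$lolli
  rot[6] = opR$lollip
  rot[7] = pR$lollipo
  rot[8] = R$lollipop
  rot[9] = $lollipopR
Sorted (with $ < everything):
  sorted[0] = $lollipopR  (last char: 'R')
  sorted[1] = R$lollipop  (last char: 'p')
  sorted[2] = ipopR$loll  (last char: 'l')
  sorted[3] = lipopR$lol  (last char: 'l')
  sorted[4] = llipopR$lo  (last char: 'o')
  sorted[5] = lollipopR$  (last char: '$')
  sorted[6] = ollipopR$l  (last char: 'l')
  sorted[7] = opR$lollip  (last char: 'p')
  sorted[8] = pR$lollipo  (last char: 'o')
  sorted[9] = popR$lolli  (last char: 'i')
Last column: Rpllo$lpoi
Original string S is at sorted index 5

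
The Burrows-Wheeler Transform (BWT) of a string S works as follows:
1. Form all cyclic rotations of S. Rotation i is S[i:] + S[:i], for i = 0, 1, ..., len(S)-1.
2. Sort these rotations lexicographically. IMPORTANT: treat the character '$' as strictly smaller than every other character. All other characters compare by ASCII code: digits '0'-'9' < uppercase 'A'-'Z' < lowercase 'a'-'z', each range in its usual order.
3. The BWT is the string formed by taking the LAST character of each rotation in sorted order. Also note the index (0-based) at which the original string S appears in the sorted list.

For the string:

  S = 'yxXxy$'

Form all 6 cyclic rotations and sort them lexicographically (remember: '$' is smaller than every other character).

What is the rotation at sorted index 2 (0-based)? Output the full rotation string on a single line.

All 6 rotations (rotation i = S[i:]+S[:i]):
  rot[0] = yxXxy$
  rot[1] = xXxy$y
  rot[2] = Xxy$yx
  rot[3] = xy$yxX
  rot[4] = y$yxXx
  rot[5] = $yxXxy
Sorted (with $ < everything):
  sorted[0] = $yxXxy
  sorted[1] = Xxy$yx
  sorted[2] = xXxy$y
  sorted[3] = xy$yxX
  sorted[4] = y$yxXx
  sorted[5] = yxXxy$
sorted[2] = xXxy$y

Answer: xXxy$y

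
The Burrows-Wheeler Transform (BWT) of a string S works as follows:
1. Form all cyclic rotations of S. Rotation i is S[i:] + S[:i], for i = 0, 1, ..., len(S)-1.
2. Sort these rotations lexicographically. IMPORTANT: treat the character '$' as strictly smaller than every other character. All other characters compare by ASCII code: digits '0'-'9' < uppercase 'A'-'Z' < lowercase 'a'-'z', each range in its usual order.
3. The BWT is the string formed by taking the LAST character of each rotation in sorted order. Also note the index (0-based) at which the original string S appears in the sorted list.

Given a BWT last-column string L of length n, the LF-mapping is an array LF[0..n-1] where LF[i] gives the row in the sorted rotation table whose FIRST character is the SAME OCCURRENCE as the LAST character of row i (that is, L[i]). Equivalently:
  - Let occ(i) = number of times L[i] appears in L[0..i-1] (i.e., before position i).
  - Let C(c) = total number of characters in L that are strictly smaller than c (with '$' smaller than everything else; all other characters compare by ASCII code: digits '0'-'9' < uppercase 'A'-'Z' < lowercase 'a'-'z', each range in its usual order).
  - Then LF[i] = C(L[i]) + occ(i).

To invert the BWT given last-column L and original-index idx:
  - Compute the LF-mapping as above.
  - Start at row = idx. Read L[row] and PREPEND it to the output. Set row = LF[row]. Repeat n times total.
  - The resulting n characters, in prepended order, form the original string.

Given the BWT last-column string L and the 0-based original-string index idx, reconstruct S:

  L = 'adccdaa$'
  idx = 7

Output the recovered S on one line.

LF mapping: 1 6 4 5 7 2 3 0
Walk LF starting at row 7, prepending L[row]:
  step 1: row=7, L[7]='$', prepend. Next row=LF[7]=0
  step 2: row=0, L[0]='a', prepend. Next row=LF[0]=1
  step 3: row=1, L[1]='d', prepend. Next row=LF[1]=6
  step 4: row=6, L[6]='a', prepend. Next row=LF[6]=3
  step 5: row=3, L[3]='c', prepend. Next row=LF[3]=5
  step 6: row=5, L[5]='a', prepend. Next row=LF[5]=2
  step 7: row=2, L[2]='c', prepend. Next row=LF[2]=4
  step 8: row=4, L[4]='d', prepend. Next row=LF[4]=7
Reversed output: dcacada$

Answer: dcacada$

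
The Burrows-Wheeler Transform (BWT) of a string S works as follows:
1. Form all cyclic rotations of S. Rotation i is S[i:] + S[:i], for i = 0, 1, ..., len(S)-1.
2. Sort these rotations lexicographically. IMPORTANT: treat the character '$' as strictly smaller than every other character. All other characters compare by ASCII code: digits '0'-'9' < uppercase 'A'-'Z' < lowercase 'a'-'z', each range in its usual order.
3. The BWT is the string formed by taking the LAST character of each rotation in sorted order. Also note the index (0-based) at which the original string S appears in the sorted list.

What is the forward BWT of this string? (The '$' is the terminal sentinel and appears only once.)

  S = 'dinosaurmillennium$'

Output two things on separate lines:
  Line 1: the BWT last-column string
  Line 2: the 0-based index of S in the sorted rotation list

All 19 rotations (rotation i = S[i:]+S[:i]):
  rot[0] = dinosaurmillennium$
  rot[1] = inosaurmillennium$d
  rot[2] = nosaurmillennium$di
  rot[3] = osaurmillennium$din
  rot[4] = saurmillennium$dino
  rot[5] = aurmillennium$dinos
  rot[6] = urmillennium$dinosa
  rot[7] = rmillennium$dinosau
  rot[8] = millennium$dinosaur
  rot[9] = illennium$dinosaurm
  rot[10] = llennium$dinosaurmi
  rot[11] = lennium$dinosaurmil
  rot[12] = ennium$dinosaurmill
  rot[13] = nnium$dinosaurmille
  rot[14] = nium$dinosaurmillen
  rot[15] = ium$dinosaurmillenn
  rot[16] = um$dinosaurmillenni
  rot[17] = m$dinosaurmillenniu
  rot[18] = $dinosaurmillennium
Sorted (with $ < everything):
  sorted[0] = $dinosaurmillennium  (last char: 'm')
  sorted[1] = aurmillennium$dinos  (last char: 's')
  sorted[2] = dinosaurmillennium$  (last char: '$')
  sorted[3] = ennium$dinosaurmill  (last char: 'l')
  sorted[4] = illennium$dinosaurm  (last char: 'm')
  sorted[5] = inosaurmillennium$d  (last char: 'd')
  sorted[6] = ium$dinosaurmillenn  (last char: 'n')
  sorted[7] = lennium$dinosaurmil  (last char: 'l')
  sorted[8] = llennium$dinosaurmi  (last char: 'i')
  sorted[9] = m$dinosaurmillenniu  (last char: 'u')
  sorted[10] = millennium$dinosaur  (last char: 'r')
  sorted[11] = nium$dinosaurmillen  (last char: 'n')
  sorted[12] = nnium$dinosaurmille  (last char: 'e')
  sorted[13] = nosaurmillennium$di  (last char: 'i')
  sorted[14] = osaurmillennium$din  (last char: 'n')
  sorted[15] = rmillennium$dinosau  (last char: 'u')
  sorted[16] = saurmillennium$dino  (last char: 'o')
  sorted[17] = um$dinosaurmillenni  (last char: 'i')
  sorted[18] = urmillennium$dinosa  (last char: 'a')
Last column: ms$lmdnliurneinuoia
Original string S is at sorted index 2

Answer: ms$lmdnliurneinuoia
2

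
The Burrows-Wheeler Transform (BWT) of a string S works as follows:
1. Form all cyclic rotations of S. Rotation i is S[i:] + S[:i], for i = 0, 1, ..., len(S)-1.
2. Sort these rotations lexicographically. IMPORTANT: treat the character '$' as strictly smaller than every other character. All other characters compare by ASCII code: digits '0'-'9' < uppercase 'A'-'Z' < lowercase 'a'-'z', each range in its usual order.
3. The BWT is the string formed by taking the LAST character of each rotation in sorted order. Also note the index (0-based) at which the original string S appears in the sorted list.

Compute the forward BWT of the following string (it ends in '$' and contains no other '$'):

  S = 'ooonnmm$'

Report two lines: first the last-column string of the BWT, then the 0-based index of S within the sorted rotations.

Answer: mmnnooo$
7

Derivation:
All 8 rotations (rotation i = S[i:]+S[:i]):
  rot[0] = ooonnmm$
  rot[1] = oonnmm$o
  rot[2] = onnmm$oo
  rot[3] = nnmm$ooo
  rot[4] = nmm$ooon
  rot[5] = mm$ooonn
  rot[6] = m$ooonnm
  rot[7] = $ooonnmm
Sorted (with $ < everything):
  sorted[0] = $ooonnmm  (last char: 'm')
  sorted[1] = m$ooonnm  (last char: 'm')
  sorted[2] = mm$ooonn  (last char: 'n')
  sorted[3] = nmm$ooon  (last char: 'n')
  sorted[4] = nnmm$ooo  (last char: 'o')
  sorted[5] = onnmm$oo  (last char: 'o')
  sorted[6] = oonnmm$o  (last char: 'o')
  sorted[7] = ooonnmm$  (last char: '$')
Last column: mmnnooo$
Original string S is at sorted index 7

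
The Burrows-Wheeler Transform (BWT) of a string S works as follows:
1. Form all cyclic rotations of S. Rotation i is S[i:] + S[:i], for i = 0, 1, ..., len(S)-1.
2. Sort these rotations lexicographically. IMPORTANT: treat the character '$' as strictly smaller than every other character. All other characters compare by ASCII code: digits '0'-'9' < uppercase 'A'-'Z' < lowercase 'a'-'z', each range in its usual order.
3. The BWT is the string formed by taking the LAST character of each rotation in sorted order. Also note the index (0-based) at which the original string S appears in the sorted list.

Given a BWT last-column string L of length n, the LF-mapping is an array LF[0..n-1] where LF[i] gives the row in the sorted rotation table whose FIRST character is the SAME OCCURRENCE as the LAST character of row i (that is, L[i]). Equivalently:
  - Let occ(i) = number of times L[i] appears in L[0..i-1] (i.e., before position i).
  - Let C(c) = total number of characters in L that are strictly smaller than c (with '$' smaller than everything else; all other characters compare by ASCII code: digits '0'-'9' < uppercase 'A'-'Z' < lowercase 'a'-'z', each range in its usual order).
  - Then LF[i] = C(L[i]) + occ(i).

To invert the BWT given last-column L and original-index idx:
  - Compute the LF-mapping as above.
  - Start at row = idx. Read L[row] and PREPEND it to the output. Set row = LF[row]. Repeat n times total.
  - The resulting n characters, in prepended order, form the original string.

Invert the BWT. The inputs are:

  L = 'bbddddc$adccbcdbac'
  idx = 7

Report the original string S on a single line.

Answer: cbdbdadccddbaccdb$

Derivation:
LF mapping: 3 4 12 13 14 15 7 0 1 16 8 9 5 10 17 6 2 11
Walk LF starting at row 7, prepending L[row]:
  step 1: row=7, L[7]='$', prepend. Next row=LF[7]=0
  step 2: row=0, L[0]='b', prepend. Next row=LF[0]=3
  step 3: row=3, L[3]='d', prepend. Next row=LF[3]=13
  step 4: row=13, L[13]='c', prepend. Next row=LF[13]=10
  step 5: row=10, L[10]='c', prepend. Next row=LF[10]=8
  step 6: row=8, L[8]='a', prepend. Next row=LF[8]=1
  step 7: row=1, L[1]='b', prepend. Next row=LF[1]=4
  step 8: row=4, L[4]='d', prepend. Next row=LF[4]=14
  step 9: row=14, L[14]='d', prepend. Next row=LF[14]=17
  step 10: row=17, L[17]='c', prepend. Next row=LF[17]=11
  step 11: row=11, L[11]='c', prepend. Next row=LF[11]=9
  step 12: row=9, L[9]='d', prepend. Next row=LF[9]=16
  step 13: row=16, L[16]='a', prepend. Next row=LF[16]=2
  step 14: row=2, L[2]='d', prepend. Next row=LF[2]=12
  step 15: row=12, L[12]='b', prepend. Next row=LF[12]=5
  step 16: row=5, L[5]='d', prepend. Next row=LF[5]=15
  step 17: row=15, L[15]='b', prepend. Next row=LF[15]=6
  step 18: row=6, L[6]='c', prepend. Next row=LF[6]=7
Reversed output: cbdbdadccddbaccdb$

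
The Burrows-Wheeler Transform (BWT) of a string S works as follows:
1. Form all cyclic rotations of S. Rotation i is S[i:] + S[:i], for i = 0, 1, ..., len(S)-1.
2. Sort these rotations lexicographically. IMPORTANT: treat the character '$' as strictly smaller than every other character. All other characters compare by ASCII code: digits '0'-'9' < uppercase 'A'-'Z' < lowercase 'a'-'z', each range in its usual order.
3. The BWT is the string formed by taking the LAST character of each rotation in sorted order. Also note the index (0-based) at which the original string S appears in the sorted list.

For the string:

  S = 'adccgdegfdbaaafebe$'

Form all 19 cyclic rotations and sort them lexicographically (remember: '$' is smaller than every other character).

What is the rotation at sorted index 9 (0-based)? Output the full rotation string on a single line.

All 19 rotations (rotation i = S[i:]+S[:i]):
  rot[0] = adccgdegfdbaaafebe$
  rot[1] = dccgdegfdbaaafebe$a
  rot[2] = ccgdegfdbaaafebe$ad
  rot[3] = cgdegfdbaaafebe$adc
  rot[4] = gdegfdbaaafebe$adcc
  rot[5] = degfdbaaafebe$adccg
  rot[6] = egfdbaaafebe$adccgd
  rot[7] = gfdbaaafebe$adccgde
  rot[8] = fdbaaafebe$adccgdeg
  rot[9] = dbaaafebe$adccgdegf
  rot[10] = baaafebe$adccgdegfd
  rot[11] = aaafebe$adccgdegfdb
  rot[12] = aafebe$adccgdegfdba
  rot[13] = afebe$adccgdegfdbaa
  rot[14] = febe$adccgdegfdbaaa
  rot[15] = ebe$adccgdegfdbaaaf
  rot[16] = be$adccgdegfdbaaafe
  rot[17] = e$adccgdegfdbaaafeb
  rot[18] = $adccgdegfdbaaafebe
Sorted (with $ < everything):
  sorted[0] = $adccgdegfdbaaafebe
  sorted[1] = aaafebe$adccgdegfdb
  sorted[2] = aafebe$adccgdegfdba
  sorted[3] = adccgdegfdbaaafebe$
  sorted[4] = afebe$adccgdegfdbaa
  sorted[5] = baaafebe$adccgdegfd
  sorted[6] = be$adccgdegfdbaaafe
  sorted[7] = ccgdegfdbaaafebe$ad
  sorted[8] = cgdegfdbaaafebe$adc
  sorted[9] = dbaaafebe$adccgdegf
  sorted[10] = dccgdegfdbaaafebe$a
  sorted[11] = degfdbaaafebe$adccg
  sorted[12] = e$adccgdegfdbaaafeb
  sorted[13] = ebe$adccgdegfdbaaaf
  sorted[14] = egfdbaaafebe$adccgd
  sorted[15] = fdbaaafebe$adccgdeg
  sorted[16] = febe$adccgdegfdbaaa
  sorted[17] = gdegfdbaaafebe$adcc
  sorted[18] = gfdbaaafebe$adccgde
sorted[9] = dbaaafebe$adccgdegf

Answer: dbaaafebe$adccgdegf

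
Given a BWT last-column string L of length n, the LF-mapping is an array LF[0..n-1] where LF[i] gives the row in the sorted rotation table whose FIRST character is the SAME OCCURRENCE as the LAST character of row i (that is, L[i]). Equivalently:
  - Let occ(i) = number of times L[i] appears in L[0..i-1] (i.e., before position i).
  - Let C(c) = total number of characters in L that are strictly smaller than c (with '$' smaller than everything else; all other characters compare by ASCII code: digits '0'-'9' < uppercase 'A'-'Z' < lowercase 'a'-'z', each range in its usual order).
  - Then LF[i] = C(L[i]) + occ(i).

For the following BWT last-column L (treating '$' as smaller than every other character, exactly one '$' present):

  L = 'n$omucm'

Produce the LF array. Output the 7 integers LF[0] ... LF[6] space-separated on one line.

Char counts: '$':1, 'c':1, 'm':2, 'n':1, 'o':1, 'u':1
C (first-col start): C('$')=0, C('c')=1, C('m')=2, C('n')=4, C('o')=5, C('u')=6
L[0]='n': occ=0, LF[0]=C('n')+0=4+0=4
L[1]='$': occ=0, LF[1]=C('$')+0=0+0=0
L[2]='o': occ=0, LF[2]=C('o')+0=5+0=5
L[3]='m': occ=0, LF[3]=C('m')+0=2+0=2
L[4]='u': occ=0, LF[4]=C('u')+0=6+0=6
L[5]='c': occ=0, LF[5]=C('c')+0=1+0=1
L[6]='m': occ=1, LF[6]=C('m')+1=2+1=3

Answer: 4 0 5 2 6 1 3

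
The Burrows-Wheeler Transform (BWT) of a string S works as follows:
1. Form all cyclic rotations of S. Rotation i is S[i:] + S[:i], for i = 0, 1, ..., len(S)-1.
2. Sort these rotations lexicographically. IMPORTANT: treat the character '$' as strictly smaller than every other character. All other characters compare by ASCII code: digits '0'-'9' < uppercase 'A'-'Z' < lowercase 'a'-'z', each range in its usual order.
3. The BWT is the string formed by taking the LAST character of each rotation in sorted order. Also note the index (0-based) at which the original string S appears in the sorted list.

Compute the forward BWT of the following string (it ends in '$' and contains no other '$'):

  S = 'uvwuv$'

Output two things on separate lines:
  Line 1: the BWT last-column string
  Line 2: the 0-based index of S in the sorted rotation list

All 6 rotations (rotation i = S[i:]+S[:i]):
  rot[0] = uvwuv$
  rot[1] = vwuv$u
  rot[2] = wuv$uv
  rot[3] = uv$uvw
  rot[4] = v$uvwu
  rot[5] = $uvwuv
Sorted (with $ < everything):
  sorted[0] = $uvwuv  (last char: 'v')
  sorted[1] = uv$uvw  (last char: 'w')
  sorted[2] = uvwuv$  (last char: '$')
  sorted[3] = v$uvwu  (last char: 'u')
  sorted[4] = vwuv$u  (last char: 'u')
  sorted[5] = wuv$uv  (last char: 'v')
Last column: vw$uuv
Original string S is at sorted index 2

Answer: vw$uuv
2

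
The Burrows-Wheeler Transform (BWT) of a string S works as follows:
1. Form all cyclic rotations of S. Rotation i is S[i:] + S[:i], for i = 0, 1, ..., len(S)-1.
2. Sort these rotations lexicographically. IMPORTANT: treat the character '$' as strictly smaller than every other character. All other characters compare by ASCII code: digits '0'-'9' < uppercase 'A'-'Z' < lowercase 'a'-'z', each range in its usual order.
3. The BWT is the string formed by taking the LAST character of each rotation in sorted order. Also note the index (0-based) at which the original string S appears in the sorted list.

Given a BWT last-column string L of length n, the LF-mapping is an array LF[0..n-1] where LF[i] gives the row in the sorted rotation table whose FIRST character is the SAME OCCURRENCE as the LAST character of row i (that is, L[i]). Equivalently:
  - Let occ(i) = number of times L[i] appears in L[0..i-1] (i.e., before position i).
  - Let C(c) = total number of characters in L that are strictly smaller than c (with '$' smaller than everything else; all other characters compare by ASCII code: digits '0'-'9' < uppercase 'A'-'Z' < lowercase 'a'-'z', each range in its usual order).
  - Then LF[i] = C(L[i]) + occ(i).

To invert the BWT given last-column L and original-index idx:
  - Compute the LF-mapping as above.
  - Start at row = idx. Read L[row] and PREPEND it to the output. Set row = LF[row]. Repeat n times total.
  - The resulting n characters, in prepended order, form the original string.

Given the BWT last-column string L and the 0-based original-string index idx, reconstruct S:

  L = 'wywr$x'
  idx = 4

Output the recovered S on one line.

LF mapping: 2 5 3 1 0 4
Walk LF starting at row 4, prepending L[row]:
  step 1: row=4, L[4]='$', prepend. Next row=LF[4]=0
  step 2: row=0, L[0]='w', prepend. Next row=LF[0]=2
  step 3: row=2, L[2]='w', prepend. Next row=LF[2]=3
  step 4: row=3, L[3]='r', prepend. Next row=LF[3]=1
  step 5: row=1, L[1]='y', prepend. Next row=LF[1]=5
  step 6: row=5, L[5]='x', prepend. Next row=LF[5]=4
Reversed output: xyrww$

Answer: xyrww$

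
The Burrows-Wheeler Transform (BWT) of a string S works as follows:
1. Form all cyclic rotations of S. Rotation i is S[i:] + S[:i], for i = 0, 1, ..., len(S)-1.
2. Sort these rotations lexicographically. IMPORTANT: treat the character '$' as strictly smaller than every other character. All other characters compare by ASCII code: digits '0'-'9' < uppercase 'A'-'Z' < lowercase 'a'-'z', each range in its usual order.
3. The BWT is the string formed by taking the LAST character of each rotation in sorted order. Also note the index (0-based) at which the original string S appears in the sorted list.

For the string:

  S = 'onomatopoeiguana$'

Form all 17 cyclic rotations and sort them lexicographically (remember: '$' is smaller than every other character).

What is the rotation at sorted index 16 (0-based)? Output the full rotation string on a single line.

All 17 rotations (rotation i = S[i:]+S[:i]):
  rot[0] = onomatopoeiguana$
  rot[1] = nomatopoeiguana$o
  rot[2] = omatopoeiguana$on
  rot[3] = matopoeiguana$ono
  rot[4] = atopoeiguana$onom
  rot[5] = topoeiguana$onoma
  rot[6] = opoeiguana$onomat
  rot[7] = poeiguana$onomato
  rot[8] = oeiguana$onomatop
  rot[9] = eiguana$onomatopo
  rot[10] = iguana$onomatopoe
  rot[11] = guana$onomatopoei
  rot[12] = uana$onomatopoeig
  rot[13] = ana$onomatopoeigu
  rot[14] = na$onomatopoeigua
  rot[15] = a$onomatopoeiguan
  rot[16] = $onomatopoeiguana
Sorted (with $ < everything):
  sorted[0] = $onomatopoeiguana
  sorted[1] = a$onomatopoeiguan
  sorted[2] = ana$onomatopoeigu
  sorted[3] = atopoeiguana$onom
  sorted[4] = eiguana$onomatopo
  sorted[5] = guana$onomatopoei
  sorted[6] = iguana$onomatopoe
  sorted[7] = matopoeiguana$ono
  sorted[8] = na$onomatopoeigua
  sorted[9] = nomatopoeiguana$o
  sorted[10] = oeiguana$onomatop
  sorted[11] = omatopoeiguana$on
  sorted[12] = onomatopoeiguana$
  sorted[13] = opoeiguana$onomat
  sorted[14] = poeiguana$onomato
  sorted[15] = topoeiguana$onoma
  sorted[16] = uana$onomatopoeig
sorted[16] = uana$onomatopoeig

Answer: uana$onomatopoeig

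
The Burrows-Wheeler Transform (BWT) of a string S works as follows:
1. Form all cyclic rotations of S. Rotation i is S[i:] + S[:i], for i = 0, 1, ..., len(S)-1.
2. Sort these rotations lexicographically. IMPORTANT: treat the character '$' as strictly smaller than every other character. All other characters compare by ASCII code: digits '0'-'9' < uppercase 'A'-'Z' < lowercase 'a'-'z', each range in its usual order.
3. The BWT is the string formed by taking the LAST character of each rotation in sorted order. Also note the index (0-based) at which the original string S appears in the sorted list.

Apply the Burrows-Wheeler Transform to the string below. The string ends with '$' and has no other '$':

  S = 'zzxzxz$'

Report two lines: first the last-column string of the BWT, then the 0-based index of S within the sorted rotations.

Answer: zzzxxz$
6

Derivation:
All 7 rotations (rotation i = S[i:]+S[:i]):
  rot[0] = zzxzxz$
  rot[1] = zxzxz$z
  rot[2] = xzxz$zz
  rot[3] = zxz$zzx
  rot[4] = xz$zzxz
  rot[5] = z$zzxzx
  rot[6] = $zzxzxz
Sorted (with $ < everything):
  sorted[0] = $zzxzxz  (last char: 'z')
  sorted[1] = xz$zzxz  (last char: 'z')
  sorted[2] = xzxz$zz  (last char: 'z')
  sorted[3] = z$zzxzx  (last char: 'x')
  sorted[4] = zxz$zzx  (last char: 'x')
  sorted[5] = zxzxz$z  (last char: 'z')
  sorted[6] = zzxzxz$  (last char: '$')
Last column: zzzxxz$
Original string S is at sorted index 6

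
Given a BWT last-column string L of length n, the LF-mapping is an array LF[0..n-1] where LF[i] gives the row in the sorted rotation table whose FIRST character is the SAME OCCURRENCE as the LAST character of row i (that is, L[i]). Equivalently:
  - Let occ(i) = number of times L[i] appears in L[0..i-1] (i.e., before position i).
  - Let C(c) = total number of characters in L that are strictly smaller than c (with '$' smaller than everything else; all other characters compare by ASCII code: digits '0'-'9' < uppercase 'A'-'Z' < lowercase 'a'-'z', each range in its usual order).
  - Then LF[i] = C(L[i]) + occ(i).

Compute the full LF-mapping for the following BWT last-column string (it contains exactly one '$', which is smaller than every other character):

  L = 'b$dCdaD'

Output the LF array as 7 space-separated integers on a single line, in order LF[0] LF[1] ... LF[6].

Char counts: '$':1, 'C':1, 'D':1, 'a':1, 'b':1, 'd':2
C (first-col start): C('$')=0, C('C')=1, C('D')=2, C('a')=3, C('b')=4, C('d')=5
L[0]='b': occ=0, LF[0]=C('b')+0=4+0=4
L[1]='$': occ=0, LF[1]=C('$')+0=0+0=0
L[2]='d': occ=0, LF[2]=C('d')+0=5+0=5
L[3]='C': occ=0, LF[3]=C('C')+0=1+0=1
L[4]='d': occ=1, LF[4]=C('d')+1=5+1=6
L[5]='a': occ=0, LF[5]=C('a')+0=3+0=3
L[6]='D': occ=0, LF[6]=C('D')+0=2+0=2

Answer: 4 0 5 1 6 3 2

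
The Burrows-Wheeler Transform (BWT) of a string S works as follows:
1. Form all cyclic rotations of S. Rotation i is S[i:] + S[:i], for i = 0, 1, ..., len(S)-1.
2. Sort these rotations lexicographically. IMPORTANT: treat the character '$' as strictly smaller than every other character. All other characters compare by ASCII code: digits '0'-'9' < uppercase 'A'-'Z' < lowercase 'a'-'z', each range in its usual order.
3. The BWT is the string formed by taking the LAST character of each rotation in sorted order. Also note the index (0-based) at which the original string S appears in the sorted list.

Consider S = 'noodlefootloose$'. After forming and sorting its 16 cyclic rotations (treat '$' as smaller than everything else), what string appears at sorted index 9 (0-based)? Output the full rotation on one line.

All 16 rotations (rotation i = S[i:]+S[:i]):
  rot[0] = noodlefootloose$
  rot[1] = oodlefootloose$n
  rot[2] = odlefootloose$no
  rot[3] = dlefootloose$noo
  rot[4] = lefootloose$nood
  rot[5] = efootloose$noodl
  rot[6] = footloose$noodle
  rot[7] = ootloose$noodlef
  rot[8] = otloose$noodlefo
  rot[9] = tloose$noodlefoo
  rot[10] = loose$noodlefoot
  rot[11] = oose$noodlefootl
  rot[12] = ose$noodlefootlo
  rot[13] = se$noodlefootloo
  rot[14] = e$noodlefootloos
  rot[15] = $noodlefootloose
Sorted (with $ < everything):
  sorted[0] = $noodlefootloose
  sorted[1] = dlefootloose$noo
  sorted[2] = e$noodlefootloos
  sorted[3] = efootloose$noodl
  sorted[4] = footloose$noodle
  sorted[5] = lefootloose$nood
  sorted[6] = loose$noodlefoot
  sorted[7] = noodlefootloose$
  sorted[8] = odlefootloose$no
  sorted[9] = oodlefootloose$n
  sorted[10] = oose$noodlefootl
  sorted[11] = ootloose$noodlef
  sorted[12] = ose$noodlefootlo
  sorted[13] = otloose$noodlefo
  sorted[14] = se$noodlefootloo
  sorted[15] = tloose$noodlefoo
sorted[9] = oodlefootloose$n

Answer: oodlefootloose$n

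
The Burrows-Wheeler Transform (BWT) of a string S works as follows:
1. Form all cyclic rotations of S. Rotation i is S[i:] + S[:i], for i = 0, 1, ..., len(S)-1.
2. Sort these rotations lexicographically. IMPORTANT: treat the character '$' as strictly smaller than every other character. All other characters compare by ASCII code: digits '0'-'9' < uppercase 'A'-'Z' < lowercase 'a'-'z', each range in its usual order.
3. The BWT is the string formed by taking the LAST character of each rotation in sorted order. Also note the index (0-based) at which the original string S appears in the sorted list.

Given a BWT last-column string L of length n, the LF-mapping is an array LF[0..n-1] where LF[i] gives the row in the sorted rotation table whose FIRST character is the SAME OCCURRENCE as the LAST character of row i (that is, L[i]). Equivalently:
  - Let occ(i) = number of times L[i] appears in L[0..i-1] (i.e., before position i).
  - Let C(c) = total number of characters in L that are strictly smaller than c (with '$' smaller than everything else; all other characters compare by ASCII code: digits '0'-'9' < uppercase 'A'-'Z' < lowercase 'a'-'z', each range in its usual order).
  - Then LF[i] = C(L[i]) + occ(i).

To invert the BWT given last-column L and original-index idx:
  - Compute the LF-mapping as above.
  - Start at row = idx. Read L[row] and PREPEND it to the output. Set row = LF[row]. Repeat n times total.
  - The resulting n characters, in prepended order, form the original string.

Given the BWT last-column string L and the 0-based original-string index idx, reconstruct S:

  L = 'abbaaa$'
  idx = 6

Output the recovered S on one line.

LF mapping: 1 5 6 2 3 4 0
Walk LF starting at row 6, prepending L[row]:
  step 1: row=6, L[6]='$', prepend. Next row=LF[6]=0
  step 2: row=0, L[0]='a', prepend. Next row=LF[0]=1
  step 3: row=1, L[1]='b', prepend. Next row=LF[1]=5
  step 4: row=5, L[5]='a', prepend. Next row=LF[5]=4
  step 5: row=4, L[4]='a', prepend. Next row=LF[4]=3
  step 6: row=3, L[3]='a', prepend. Next row=LF[3]=2
  step 7: row=2, L[2]='b', prepend. Next row=LF[2]=6
Reversed output: baaaba$

Answer: baaaba$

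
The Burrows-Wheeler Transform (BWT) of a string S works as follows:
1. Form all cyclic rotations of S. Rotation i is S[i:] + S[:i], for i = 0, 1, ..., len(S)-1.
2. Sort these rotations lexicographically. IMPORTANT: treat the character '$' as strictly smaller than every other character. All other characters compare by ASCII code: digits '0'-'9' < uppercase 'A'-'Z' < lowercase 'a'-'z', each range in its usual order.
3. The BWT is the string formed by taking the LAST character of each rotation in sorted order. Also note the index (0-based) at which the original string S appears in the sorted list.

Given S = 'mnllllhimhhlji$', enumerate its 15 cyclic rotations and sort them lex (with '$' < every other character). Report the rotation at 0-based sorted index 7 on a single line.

All 15 rotations (rotation i = S[i:]+S[:i]):
  rot[0] = mnllllhimhhlji$
  rot[1] = nllllhimhhlji$m
  rot[2] = llllhimhhlji$mn
  rot[3] = lllhimhhlji$mnl
  rot[4] = llhimhhlji$mnll
  rot[5] = lhimhhlji$mnlll
  rot[6] = himhhlji$mnllll
  rot[7] = imhhlji$mnllllh
  rot[8] = mhhlji$mnllllhi
  rot[9] = hhlji$mnllllhim
  rot[10] = hlji$mnllllhimh
  rot[11] = lji$mnllllhimhh
  rot[12] = ji$mnllllhimhhl
  rot[13] = i$mnllllhimhhlj
  rot[14] = $mnllllhimhhlji
Sorted (with $ < everything):
  sorted[0] = $mnllllhimhhlji
  sorted[1] = hhlji$mnllllhim
  sorted[2] = himhhlji$mnllll
  sorted[3] = hlji$mnllllhimh
  sorted[4] = i$mnllllhimhhlj
  sorted[5] = imhhlji$mnllllh
  sorted[6] = ji$mnllllhimhhl
  sorted[7] = lhimhhlji$mnlll
  sorted[8] = lji$mnllllhimhh
  sorted[9] = llhimhhlji$mnll
  sorted[10] = lllhimhhlji$mnl
  sorted[11] = llllhimhhlji$mn
  sorted[12] = mhhlji$mnllllhi
  sorted[13] = mnllllhimhhlji$
  sorted[14] = nllllhimhhlji$m
sorted[7] = lhimhhlji$mnlll

Answer: lhimhhlji$mnlll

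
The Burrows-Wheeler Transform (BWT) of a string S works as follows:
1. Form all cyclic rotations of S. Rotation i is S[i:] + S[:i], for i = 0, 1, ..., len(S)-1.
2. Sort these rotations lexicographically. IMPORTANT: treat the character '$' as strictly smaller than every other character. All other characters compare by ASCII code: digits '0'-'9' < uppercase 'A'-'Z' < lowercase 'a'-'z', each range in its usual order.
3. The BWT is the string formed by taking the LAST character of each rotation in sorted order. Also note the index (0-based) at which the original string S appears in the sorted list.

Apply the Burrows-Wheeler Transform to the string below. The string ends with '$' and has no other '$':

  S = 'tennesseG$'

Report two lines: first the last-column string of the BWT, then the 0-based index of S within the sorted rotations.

All 10 rotations (rotation i = S[i:]+S[:i]):
  rot[0] = tennesseG$
  rot[1] = ennesseG$t
  rot[2] = nnesseG$te
  rot[3] = nesseG$ten
  rot[4] = esseG$tenn
  rot[5] = sseG$tenne
  rot[6] = seG$tennes
  rot[7] = eG$tenness
  rot[8] = G$tennesse
  rot[9] = $tennesseG
Sorted (with $ < everything):
  sorted[0] = $tennesseG  (last char: 'G')
  sorted[1] = G$tennesse  (last char: 'e')
  sorted[2] = eG$tenness  (last char: 's')
  sorted[3] = ennesseG$t  (last char: 't')
  sorted[4] = esseG$tenn  (last char: 'n')
  sorted[5] = nesseG$ten  (last char: 'n')
  sorted[6] = nnesseG$te  (last char: 'e')
  sorted[7] = seG$tennes  (last char: 's')
  sorted[8] = sseG$tenne  (last char: 'e')
  sorted[9] = tennesseG$  (last char: '$')
Last column: Gestnnese$
Original string S is at sorted index 9

Answer: Gestnnese$
9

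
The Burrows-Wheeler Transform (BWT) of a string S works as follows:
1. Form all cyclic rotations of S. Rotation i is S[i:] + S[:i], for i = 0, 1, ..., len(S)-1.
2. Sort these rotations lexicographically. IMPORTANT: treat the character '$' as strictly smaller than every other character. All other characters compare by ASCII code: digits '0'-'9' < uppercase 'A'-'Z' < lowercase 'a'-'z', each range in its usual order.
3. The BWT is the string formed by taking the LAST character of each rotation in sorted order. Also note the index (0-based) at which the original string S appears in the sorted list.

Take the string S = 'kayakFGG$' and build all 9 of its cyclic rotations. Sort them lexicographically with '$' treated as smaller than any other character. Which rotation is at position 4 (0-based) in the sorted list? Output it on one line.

Answer: akFGG$kay

Derivation:
All 9 rotations (rotation i = S[i:]+S[:i]):
  rot[0] = kayakFGG$
  rot[1] = ayakFGG$k
  rot[2] = yakFGG$ka
  rot[3] = akFGG$kay
  rot[4] = kFGG$kaya
  rot[5] = FGG$kayak
  rot[6] = GG$kayakF
  rot[7] = G$kayakFG
  rot[8] = $kayakFGG
Sorted (with $ < everything):
  sorted[0] = $kayakFGG
  sorted[1] = FGG$kayak
  sorted[2] = G$kayakFG
  sorted[3] = GG$kayakF
  sorted[4] = akFGG$kay
  sorted[5] = ayakFGG$k
  sorted[6] = kFGG$kaya
  sorted[7] = kayakFGG$
  sorted[8] = yakFGG$ka
sorted[4] = akFGG$kay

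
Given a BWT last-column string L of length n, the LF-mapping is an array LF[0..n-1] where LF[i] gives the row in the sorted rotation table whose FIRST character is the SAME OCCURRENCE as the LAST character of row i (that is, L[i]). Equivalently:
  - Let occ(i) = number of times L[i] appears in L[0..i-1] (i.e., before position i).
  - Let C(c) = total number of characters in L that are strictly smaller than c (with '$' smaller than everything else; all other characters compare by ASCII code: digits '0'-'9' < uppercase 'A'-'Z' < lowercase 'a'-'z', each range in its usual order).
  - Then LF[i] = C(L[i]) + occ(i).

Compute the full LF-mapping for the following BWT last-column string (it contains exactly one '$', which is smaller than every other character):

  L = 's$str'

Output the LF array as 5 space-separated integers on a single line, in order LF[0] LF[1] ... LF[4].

Char counts: '$':1, 'r':1, 's':2, 't':1
C (first-col start): C('$')=0, C('r')=1, C('s')=2, C('t')=4
L[0]='s': occ=0, LF[0]=C('s')+0=2+0=2
L[1]='$': occ=0, LF[1]=C('$')+0=0+0=0
L[2]='s': occ=1, LF[2]=C('s')+1=2+1=3
L[3]='t': occ=0, LF[3]=C('t')+0=4+0=4
L[4]='r': occ=0, LF[4]=C('r')+0=1+0=1

Answer: 2 0 3 4 1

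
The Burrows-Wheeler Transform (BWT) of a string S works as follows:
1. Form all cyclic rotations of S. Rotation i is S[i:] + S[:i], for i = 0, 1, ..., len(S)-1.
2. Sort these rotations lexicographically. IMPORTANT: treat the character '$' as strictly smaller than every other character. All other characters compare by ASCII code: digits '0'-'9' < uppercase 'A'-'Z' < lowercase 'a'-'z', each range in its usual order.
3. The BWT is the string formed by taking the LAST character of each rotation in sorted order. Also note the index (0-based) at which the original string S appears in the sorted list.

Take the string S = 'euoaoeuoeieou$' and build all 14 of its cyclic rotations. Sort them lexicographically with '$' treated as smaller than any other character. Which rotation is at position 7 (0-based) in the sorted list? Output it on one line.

All 14 rotations (rotation i = S[i:]+S[:i]):
  rot[0] = euoaoeuoeieou$
  rot[1] = uoaoeuoeieou$e
  rot[2] = oaoeuoeieou$eu
  rot[3] = aoeuoeieou$euo
  rot[4] = oeuoeieou$euoa
  rot[5] = euoeieou$euoao
  rot[6] = uoeieou$euoaoe
  rot[7] = oeieou$euoaoeu
  rot[8] = eieou$euoaoeuo
  rot[9] = ieou$euoaoeuoe
  rot[10] = eou$euoaoeuoei
  rot[11] = ou$euoaoeuoeie
  rot[12] = u$euoaoeuoeieo
  rot[13] = $euoaoeuoeieou
Sorted (with $ < everything):
  sorted[0] = $euoaoeuoeieou
  sorted[1] = aoeuoeieou$euo
  sorted[2] = eieou$euoaoeuo
  sorted[3] = eou$euoaoeuoei
  sorted[4] = euoaoeuoeieou$
  sorted[5] = euoeieou$euoao
  sorted[6] = ieou$euoaoeuoe
  sorted[7] = oaoeuoeieou$eu
  sorted[8] = oeieou$euoaoeu
  sorted[9] = oeuoeieou$euoa
  sorted[10] = ou$euoaoeuoeie
  sorted[11] = u$euoaoeuoeieo
  sorted[12] = uoaoeuoeieou$e
  sorted[13] = uoeieou$euoaoe
sorted[7] = oaoeuoeieou$eu

Answer: oaoeuoeieou$eu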